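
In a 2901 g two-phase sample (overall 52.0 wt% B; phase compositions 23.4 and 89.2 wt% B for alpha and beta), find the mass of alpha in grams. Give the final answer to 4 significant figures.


f_alpha = (C_beta - C0) / (C_beta - C_alpha)
f_alpha = (89.2 - 52.0) / (89.2 - 23.4) = 0.56535
m_alpha = f_alpha * m_total = 0.56535 * 2901 = 1640 g


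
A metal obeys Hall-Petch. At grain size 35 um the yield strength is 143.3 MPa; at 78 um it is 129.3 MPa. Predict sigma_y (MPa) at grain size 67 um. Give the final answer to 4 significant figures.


sigma_y = sigma0 + k / sqrt(d)
1/sqrt(d1) = 1/sqrt(3.5e-05) = 169.031;  1/sqrt(d2) = 113.228
k = (sigma1 - sigma2) / (1/sqrt(d1) - 1/sqrt(d2)) = (143.3 - 129.3) / (169.031 - 113.228) = 0.250882 MPa*m^0.5
sigma0 = sigma1 - k/sqrt(d1) = 143.3 - 0.250882*169.031 = 100.893 MPa
sigma_y(d3) = 100.893 + 0.250882 / sqrt(6.7e-05) = 131.5 MPa


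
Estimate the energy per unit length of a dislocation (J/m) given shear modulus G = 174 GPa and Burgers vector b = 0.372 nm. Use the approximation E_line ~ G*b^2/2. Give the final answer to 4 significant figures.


E = G*b^2/2
b = 0.372 nm = 3.72e-10 m
G = 174 GPa = 1.74e+11 Pa
E = 0.5 * 1.74e+11 * (3.72e-10)^2
E = 1.204e-08 J/m


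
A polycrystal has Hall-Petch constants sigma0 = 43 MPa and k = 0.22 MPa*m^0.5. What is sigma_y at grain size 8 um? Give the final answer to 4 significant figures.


sigma_y = sigma0 + k / sqrt(d)
d = 8 um = 8e-06 m
sigma_y = 43 + 0.22 / sqrt(8e-06)
sigma_y = 120.8 MPa


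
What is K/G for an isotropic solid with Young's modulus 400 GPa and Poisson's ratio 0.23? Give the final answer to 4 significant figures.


G = E / (2*(1+nu))
G = 400 / (2*(1+0.23)) = 162.602 GPa
K = E / (3*(1-2*nu))
K = 400 / (3*(1-2*0.23)) = 246.914 GPa
K/G = 246.914 / 162.602 = 1.519


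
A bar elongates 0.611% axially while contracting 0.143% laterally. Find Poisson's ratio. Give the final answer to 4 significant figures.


nu = -epsilon_lat / epsilon_axial
Lateral strain is contraction (negative), so using magnitudes:
nu = 0.143 / 0.611
nu = 0.234


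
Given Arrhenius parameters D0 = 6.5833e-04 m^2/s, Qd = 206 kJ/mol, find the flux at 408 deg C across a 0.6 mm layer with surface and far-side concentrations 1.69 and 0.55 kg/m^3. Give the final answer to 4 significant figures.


Step 1: D = D0 * exp(-Qd/(R*T))
T = 408 + 273.15 = 681.15 K
D = 6.5833e-04 * exp(-206e3 / (8.314 * 681.15)) = 1.04849e-19 m^2/s
Step 2: J = D * (C1 - C2) / dx
J = 1.04849e-19 * (1.69 - 0.55) / 6e-04
J = 1.992e-16 kg/(m^2*s)


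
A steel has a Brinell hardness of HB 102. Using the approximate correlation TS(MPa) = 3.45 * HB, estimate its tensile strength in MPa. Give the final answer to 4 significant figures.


TS (MPa) = 3.45 * HB
TS = 3.45 * 102
TS = 351.9 MPa


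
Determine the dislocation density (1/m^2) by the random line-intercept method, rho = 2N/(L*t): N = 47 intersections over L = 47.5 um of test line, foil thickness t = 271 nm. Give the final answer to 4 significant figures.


rho = 2N / (L * t)
L = 47.5 um = 4.75e-05 m, t = 271 nm = 2.71e-07 m
rho = 2 * 47 / (4.75e-05 * 2.71e-07)
rho = 7.302e+12 1/m^2


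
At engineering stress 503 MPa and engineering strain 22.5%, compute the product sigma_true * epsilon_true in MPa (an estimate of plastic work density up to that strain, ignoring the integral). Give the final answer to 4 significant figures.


sigma_true = sigma_eng * (1 + epsilon_eng)
sigma_true = 503 * (1 + 0.225) = 616.175 MPa
epsilon_true = ln(1 + epsilon_eng)
epsilon_true = ln(1 + 0.225) = 0.202941
sigma_true * epsilon_true = 616.175 * 0.202941 = 125 MPa


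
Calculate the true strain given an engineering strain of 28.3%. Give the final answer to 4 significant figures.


epsilon_true = ln(1 + epsilon_eng)
epsilon_true = ln(1 + 0.283)
epsilon_true = 0.2492


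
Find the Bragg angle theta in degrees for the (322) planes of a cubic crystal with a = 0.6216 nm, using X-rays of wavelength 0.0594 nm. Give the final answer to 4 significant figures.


d = a / sqrt(h^2+k^2+l^2)
d = 0.6216 / sqrt(17) = 0.15076 nm
lambda = 2*d*sin(theta)  =>  sin(theta) = lambda / (2*d)
sin(theta) = 0.0594 / (2 * 0.15076) = 0.197002
theta = 11.36 deg


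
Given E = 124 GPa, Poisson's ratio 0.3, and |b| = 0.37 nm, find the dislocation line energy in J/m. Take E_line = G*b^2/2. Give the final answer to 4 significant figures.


Step 1: G = E / (2*(1+nu))
G = 124 / (2*(1+0.3)) = 47.6923 GPa = 4.76923e+10 Pa
Step 2: E_line = G*b^2/2
b = 0.37 nm = 3.7e-10 m
E_line = 0.5 * 4.76923e+10 * (3.7e-10)^2 = 3.265e-09 J/m


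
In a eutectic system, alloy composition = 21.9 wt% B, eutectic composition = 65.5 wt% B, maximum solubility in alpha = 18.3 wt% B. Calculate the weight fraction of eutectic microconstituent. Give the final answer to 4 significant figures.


f_primary = (C_e - C0) / (C_e - C_alpha_max)
f_primary = (65.5 - 21.9) / (65.5 - 18.3)
f_primary = 0.923729
f_eutectic = 1 - 0.923729 = 0.07627


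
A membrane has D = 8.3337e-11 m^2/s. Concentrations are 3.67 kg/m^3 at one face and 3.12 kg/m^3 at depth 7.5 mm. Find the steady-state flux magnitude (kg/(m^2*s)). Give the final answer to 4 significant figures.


J = -D * (dC/dx) = D * (C1 - C2) / dx
J = 8.3337e-11 * (3.67 - 3.12) / 7.5e-03
J = 6.111e-09 kg/(m^2*s)


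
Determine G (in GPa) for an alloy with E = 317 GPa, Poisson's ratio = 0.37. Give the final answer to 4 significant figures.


G = E / (2*(1+nu))
G = 317 / (2*(1+0.37))
G = 115.7 GPa


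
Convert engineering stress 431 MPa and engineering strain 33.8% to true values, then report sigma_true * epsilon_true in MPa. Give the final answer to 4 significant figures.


sigma_true = sigma_eng * (1 + epsilon_eng)
sigma_true = 431 * (1 + 0.338) = 576.678 MPa
epsilon_true = ln(1 + epsilon_eng)
epsilon_true = ln(1 + 0.338) = 0.291176
sigma_true * epsilon_true = 576.678 * 0.291176 = 167.9 MPa


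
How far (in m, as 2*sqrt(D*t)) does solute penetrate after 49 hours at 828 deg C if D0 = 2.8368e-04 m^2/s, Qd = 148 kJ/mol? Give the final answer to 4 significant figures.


Step 1: D = D0 * exp(-Qd/(R*T))
T = 1101.15 K
D = 2.8368e-04 * exp(-148e3 / (8.314 * 1101.15)) = 2.70384e-11 m^2/s
Step 2: L = 2*sqrt(D*t)
t = 49 h = 176400 s
L = 2*sqrt(2.70384e-11 * 176400) = 4.368e-03 m


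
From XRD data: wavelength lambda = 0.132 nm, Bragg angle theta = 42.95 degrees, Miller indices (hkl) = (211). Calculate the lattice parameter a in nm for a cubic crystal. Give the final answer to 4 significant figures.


d = lambda / (2*sin(theta))
d = 0.132 / (2*sin(42.95 deg))
d = 0.0968651 nm
a = d * sqrt(h^2+k^2+l^2) = 0.0968651 * sqrt(6)
a = 0.2373 nm


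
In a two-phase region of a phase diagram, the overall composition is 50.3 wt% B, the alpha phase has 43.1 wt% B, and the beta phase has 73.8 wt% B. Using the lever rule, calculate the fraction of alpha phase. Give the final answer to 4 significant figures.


f_alpha = (C_beta - C0) / (C_beta - C_alpha)
f_alpha = (73.8 - 50.3) / (73.8 - 43.1)
f_alpha = 0.7655


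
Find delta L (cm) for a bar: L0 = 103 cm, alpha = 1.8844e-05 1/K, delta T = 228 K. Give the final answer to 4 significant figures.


dL = L0 * alpha * dT
dL = 103 * 1.8844e-05 * 228
dL = 0.4425 cm


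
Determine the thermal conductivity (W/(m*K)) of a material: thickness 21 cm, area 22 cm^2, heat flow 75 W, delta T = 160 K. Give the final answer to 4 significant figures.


k = Q*L / (A*dT)
L = 0.21 m, A = 2.2e-03 m^2
k = 75 * 0.21 / (2.2e-03 * 160)
k = 44.74 W/(m*K)


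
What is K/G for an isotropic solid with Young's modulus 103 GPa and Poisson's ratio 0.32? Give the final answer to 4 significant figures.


G = E / (2*(1+nu))
G = 103 / (2*(1+0.32)) = 39.0152 GPa
K = E / (3*(1-2*nu))
K = 103 / (3*(1-2*0.32)) = 95.3704 GPa
K/G = 95.3704 / 39.0152 = 2.444


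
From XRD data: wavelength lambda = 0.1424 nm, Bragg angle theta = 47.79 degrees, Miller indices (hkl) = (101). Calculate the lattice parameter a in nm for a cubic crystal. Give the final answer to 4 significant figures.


d = lambda / (2*sin(theta))
d = 0.1424 / (2*sin(47.79 deg))
d = 0.0961269 nm
a = d * sqrt(h^2+k^2+l^2) = 0.0961269 * sqrt(2)
a = 0.1359 nm


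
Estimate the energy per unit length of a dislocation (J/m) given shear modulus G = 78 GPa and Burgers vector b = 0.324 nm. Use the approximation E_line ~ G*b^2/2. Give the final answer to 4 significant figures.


E = G*b^2/2
b = 0.324 nm = 3.24e-10 m
G = 78 GPa = 7.8e+10 Pa
E = 0.5 * 7.8e+10 * (3.24e-10)^2
E = 4.094e-09 J/m


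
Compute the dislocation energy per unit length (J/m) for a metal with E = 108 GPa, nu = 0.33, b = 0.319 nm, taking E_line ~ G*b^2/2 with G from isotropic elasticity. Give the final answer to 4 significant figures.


Step 1: G = E / (2*(1+nu))
G = 108 / (2*(1+0.33)) = 40.6015 GPa = 4.06015e+10 Pa
Step 2: E_line = G*b^2/2
b = 0.319 nm = 3.19e-10 m
E_line = 0.5 * 4.06015e+10 * (3.19e-10)^2 = 2.066e-09 J/m


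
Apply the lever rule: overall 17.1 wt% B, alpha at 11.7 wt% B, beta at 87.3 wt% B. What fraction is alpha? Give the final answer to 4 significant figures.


f_alpha = (C_beta - C0) / (C_beta - C_alpha)
f_alpha = (87.3 - 17.1) / (87.3 - 11.7)
f_alpha = 0.9286


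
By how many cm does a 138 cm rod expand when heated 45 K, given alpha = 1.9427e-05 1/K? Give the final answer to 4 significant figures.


dL = L0 * alpha * dT
dL = 138 * 1.9427e-05 * 45
dL = 0.1206 cm


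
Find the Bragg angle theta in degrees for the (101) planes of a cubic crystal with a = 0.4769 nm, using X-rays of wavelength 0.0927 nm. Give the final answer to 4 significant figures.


d = a / sqrt(h^2+k^2+l^2)
d = 0.4769 / sqrt(2) = 0.337219 nm
lambda = 2*d*sin(theta)  =>  sin(theta) = lambda / (2*d)
sin(theta) = 0.0927 / (2 * 0.337219) = 0.137448
theta = 7.9 deg


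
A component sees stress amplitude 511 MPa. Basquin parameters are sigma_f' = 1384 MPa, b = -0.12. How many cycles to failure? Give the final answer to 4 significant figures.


sigma_a = sigma_f' * (2*Nf)^b
2*Nf = (sigma_a / sigma_f')^(1/b)
2*Nf = (511 / 1384)^(1/-0.12)
2*Nf = 4036.08
Nf = 2018 cycles


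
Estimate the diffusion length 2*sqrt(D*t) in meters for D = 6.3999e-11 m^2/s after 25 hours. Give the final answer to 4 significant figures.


t = 25 hr = 90000 s
Diffusion length = 2*sqrt(D*t)
= 2*sqrt(6.3999e-11 * 90000)
= 4.8e-03 m


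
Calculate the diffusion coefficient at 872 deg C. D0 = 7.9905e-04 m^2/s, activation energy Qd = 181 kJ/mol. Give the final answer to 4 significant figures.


D = D0 * exp(-Qd / (R*T))
T = 1145.15 K
D = 7.9905e-04 * exp(-181e3 / (8.314 * 1145.15))
D = 4.428e-12 m^2/s


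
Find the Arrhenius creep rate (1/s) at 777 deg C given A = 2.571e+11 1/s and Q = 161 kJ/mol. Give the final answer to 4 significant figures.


rate = A * exp(-Q / (R*T))
T = 777 + 273.15 = 1050.15 K
rate = 2.571e+11 * exp(-161e3 / (8.314 * 1050.15))
rate = 2521 1/s


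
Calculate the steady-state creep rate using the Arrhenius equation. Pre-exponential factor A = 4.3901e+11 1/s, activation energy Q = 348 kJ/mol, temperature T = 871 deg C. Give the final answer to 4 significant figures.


rate = A * exp(-Q / (R*T))
T = 871 + 273.15 = 1144.15 K
rate = 4.3901e+11 * exp(-348e3 / (8.314 * 1144.15))
rate = 5.681e-05 1/s


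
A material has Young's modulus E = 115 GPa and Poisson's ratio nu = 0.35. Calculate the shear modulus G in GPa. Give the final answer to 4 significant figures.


G = E / (2*(1+nu))
G = 115 / (2*(1+0.35))
G = 42.59 GPa


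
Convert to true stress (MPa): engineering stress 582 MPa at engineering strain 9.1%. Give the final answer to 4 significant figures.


sigma_true = sigma_eng * (1 + epsilon_eng)
sigma_true = 582 * (1 + 0.091)
sigma_true = 635 MPa


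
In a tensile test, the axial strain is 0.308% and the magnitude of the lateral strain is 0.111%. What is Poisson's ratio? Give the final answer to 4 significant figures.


nu = -epsilon_lat / epsilon_axial
Lateral strain is contraction (negative), so using magnitudes:
nu = 0.111 / 0.308
nu = 0.3604


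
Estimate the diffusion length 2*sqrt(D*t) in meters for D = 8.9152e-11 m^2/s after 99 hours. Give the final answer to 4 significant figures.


t = 99 hr = 356400 s
Diffusion length = 2*sqrt(D*t)
= 2*sqrt(8.9152e-11 * 356400)
= 0.01127 m


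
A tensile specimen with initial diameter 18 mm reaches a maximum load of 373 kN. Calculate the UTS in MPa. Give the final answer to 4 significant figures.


A0 = pi*(d/2)^2 = pi*(18/2)^2 = 254.469 mm^2
UTS = F_max / A0 = 373*1000 / 254.469
UTS = 1466 MPa


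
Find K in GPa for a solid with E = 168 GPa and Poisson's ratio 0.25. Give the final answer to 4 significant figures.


K = E / (3*(1-2*nu))
K = 168 / (3*(1-2*0.25))
K = 112 GPa


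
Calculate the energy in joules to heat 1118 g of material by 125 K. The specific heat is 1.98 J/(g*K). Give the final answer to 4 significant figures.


Q = m * cp * dT
Q = 1118 * 1.98 * 125
Q = 276700 J


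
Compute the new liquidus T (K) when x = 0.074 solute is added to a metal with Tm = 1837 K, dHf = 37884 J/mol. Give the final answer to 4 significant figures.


dT = R*Tm^2*x / dHf
dT = 8.314 * 1837^2 * 0.074 / 37884
dT = 54.803 K
T_new = 1837 - 54.803 = 1782 K


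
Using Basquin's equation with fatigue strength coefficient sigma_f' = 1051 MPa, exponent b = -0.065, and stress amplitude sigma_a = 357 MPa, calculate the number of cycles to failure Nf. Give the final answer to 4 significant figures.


sigma_a = sigma_f' * (2*Nf)^b
2*Nf = (sigma_a / sigma_f')^(1/b)
2*Nf = (357 / 1051)^(1/-0.065)
2*Nf = 1.63824e+07
Nf = 8.191e+06 cycles


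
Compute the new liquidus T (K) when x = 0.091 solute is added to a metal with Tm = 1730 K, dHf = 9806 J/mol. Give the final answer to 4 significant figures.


dT = R*Tm^2*x / dHf
dT = 8.314 * 1730^2 * 0.091 / 9806
dT = 230.915 K
T_new = 1730 - 230.915 = 1499 K


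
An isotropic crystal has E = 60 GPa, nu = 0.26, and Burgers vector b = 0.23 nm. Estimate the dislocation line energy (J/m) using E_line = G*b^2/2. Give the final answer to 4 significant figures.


Step 1: G = E / (2*(1+nu))
G = 60 / (2*(1+0.26)) = 23.8095 GPa = 2.38095e+10 Pa
Step 2: E_line = G*b^2/2
b = 0.23 nm = 2.3e-10 m
E_line = 0.5 * 2.38095e+10 * (2.3e-10)^2 = 6.298e-10 J/m


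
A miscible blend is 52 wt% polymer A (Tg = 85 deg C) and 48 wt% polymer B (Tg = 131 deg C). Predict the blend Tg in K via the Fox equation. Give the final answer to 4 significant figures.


1/Tg = w1/Tg1 + w2/Tg2 (in Kelvin)
Tg1 = 358.15 K, Tg2 = 404.15 K
1/Tg = 0.52/358.15 + 0.48/404.15
Tg = 378.8 K


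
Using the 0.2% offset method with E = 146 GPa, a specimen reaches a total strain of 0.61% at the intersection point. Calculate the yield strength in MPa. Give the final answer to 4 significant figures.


Offset strain = 0.002
Elastic strain at yield = total_strain - offset = 6.1e-03 - 0.002 = 4.1e-03
sigma_y = E * elastic_strain = 146000 * 4.1e-03
sigma_y = 598.6 MPa


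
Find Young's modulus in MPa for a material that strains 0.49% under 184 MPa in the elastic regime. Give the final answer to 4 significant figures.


E = sigma / epsilon
epsilon = 0.49% = 4.9e-03
E = 184 / 4.9e-03
E = 37550 MPa


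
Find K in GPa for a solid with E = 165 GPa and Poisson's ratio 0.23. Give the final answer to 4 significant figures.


K = E / (3*(1-2*nu))
K = 165 / (3*(1-2*0.23))
K = 101.9 GPa


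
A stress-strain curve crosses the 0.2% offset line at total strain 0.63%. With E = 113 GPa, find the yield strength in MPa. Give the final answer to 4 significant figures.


Offset strain = 0.002
Elastic strain at yield = total_strain - offset = 6.3e-03 - 0.002 = 4.3e-03
sigma_y = E * elastic_strain = 113000 * 4.3e-03
sigma_y = 485.9 MPa


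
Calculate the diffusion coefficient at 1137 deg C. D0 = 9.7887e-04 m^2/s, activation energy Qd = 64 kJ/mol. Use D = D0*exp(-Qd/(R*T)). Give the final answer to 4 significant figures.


D = D0 * exp(-Qd / (R*T))
T = 1410.15 K
D = 9.7887e-04 * exp(-64e3 / (8.314 * 1410.15))
D = 4.168e-06 m^2/s


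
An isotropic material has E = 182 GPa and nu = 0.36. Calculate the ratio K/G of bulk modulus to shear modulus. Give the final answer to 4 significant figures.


G = E / (2*(1+nu))
G = 182 / (2*(1+0.36)) = 66.9118 GPa
K = E / (3*(1-2*nu))
K = 182 / (3*(1-2*0.36)) = 216.667 GPa
K/G = 216.667 / 66.9118 = 3.238


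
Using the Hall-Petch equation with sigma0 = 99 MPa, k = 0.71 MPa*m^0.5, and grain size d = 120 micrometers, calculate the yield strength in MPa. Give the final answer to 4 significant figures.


sigma_y = sigma0 + k / sqrt(d)
d = 120 um = 1.2e-04 m
sigma_y = 99 + 0.71 / sqrt(1.2e-04)
sigma_y = 163.8 MPa


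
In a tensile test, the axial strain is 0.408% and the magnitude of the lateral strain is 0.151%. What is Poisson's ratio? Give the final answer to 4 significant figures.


nu = -epsilon_lat / epsilon_axial
Lateral strain is contraction (negative), so using magnitudes:
nu = 0.151 / 0.408
nu = 0.3701


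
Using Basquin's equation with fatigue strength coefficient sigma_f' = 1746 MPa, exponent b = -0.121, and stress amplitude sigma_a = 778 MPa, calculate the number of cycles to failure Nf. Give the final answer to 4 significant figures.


sigma_a = sigma_f' * (2*Nf)^b
2*Nf = (sigma_a / sigma_f')^(1/b)
2*Nf = (778 / 1746)^(1/-0.121)
2*Nf = 796.821
Nf = 398.4 cycles


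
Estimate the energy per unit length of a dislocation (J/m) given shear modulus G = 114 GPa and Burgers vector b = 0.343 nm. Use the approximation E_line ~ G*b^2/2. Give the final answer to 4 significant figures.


E = G*b^2/2
b = 0.343 nm = 3.43e-10 m
G = 114 GPa = 1.14e+11 Pa
E = 0.5 * 1.14e+11 * (3.43e-10)^2
E = 6.706e-09 J/m


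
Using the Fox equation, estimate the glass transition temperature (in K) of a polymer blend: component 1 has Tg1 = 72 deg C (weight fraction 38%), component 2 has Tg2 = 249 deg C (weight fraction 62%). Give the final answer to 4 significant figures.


1/Tg = w1/Tg1 + w2/Tg2 (in Kelvin)
Tg1 = 345.15 K, Tg2 = 522.15 K
1/Tg = 0.38/345.15 + 0.62/522.15
Tg = 437 K


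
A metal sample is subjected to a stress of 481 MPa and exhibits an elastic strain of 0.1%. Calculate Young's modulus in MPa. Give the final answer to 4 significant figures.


E = sigma / epsilon
epsilon = 0.1% = 1e-03
E = 481 / 1e-03
E = 481000 MPa


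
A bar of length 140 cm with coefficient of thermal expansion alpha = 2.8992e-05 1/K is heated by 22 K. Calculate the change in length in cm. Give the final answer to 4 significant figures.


dL = L0 * alpha * dT
dL = 140 * 2.8992e-05 * 22
dL = 0.0893 cm


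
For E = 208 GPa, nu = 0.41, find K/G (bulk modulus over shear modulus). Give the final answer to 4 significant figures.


G = E / (2*(1+nu))
G = 208 / (2*(1+0.41)) = 73.7589 GPa
K = E / (3*(1-2*nu))
K = 208 / (3*(1-2*0.41)) = 385.185 GPa
K/G = 385.185 / 73.7589 = 5.222


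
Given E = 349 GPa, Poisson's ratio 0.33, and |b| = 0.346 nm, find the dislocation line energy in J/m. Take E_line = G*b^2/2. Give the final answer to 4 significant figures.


Step 1: G = E / (2*(1+nu))
G = 349 / (2*(1+0.33)) = 131.203 GPa = 1.31203e+11 Pa
Step 2: E_line = G*b^2/2
b = 0.346 nm = 3.46e-10 m
E_line = 0.5 * 1.31203e+11 * (3.46e-10)^2 = 7.854e-09 J/m


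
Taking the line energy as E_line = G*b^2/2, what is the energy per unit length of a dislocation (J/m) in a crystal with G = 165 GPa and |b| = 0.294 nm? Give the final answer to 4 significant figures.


E = G*b^2/2
b = 0.294 nm = 2.94e-10 m
G = 165 GPa = 1.65e+11 Pa
E = 0.5 * 1.65e+11 * (2.94e-10)^2
E = 7.131e-09 J/m


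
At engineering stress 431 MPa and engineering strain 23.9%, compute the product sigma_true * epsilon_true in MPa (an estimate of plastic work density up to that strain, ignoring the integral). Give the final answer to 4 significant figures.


sigma_true = sigma_eng * (1 + epsilon_eng)
sigma_true = 431 * (1 + 0.239) = 534.009 MPa
epsilon_true = ln(1 + epsilon_eng)
epsilon_true = ln(1 + 0.239) = 0.214305
sigma_true * epsilon_true = 534.009 * 0.214305 = 114.4 MPa


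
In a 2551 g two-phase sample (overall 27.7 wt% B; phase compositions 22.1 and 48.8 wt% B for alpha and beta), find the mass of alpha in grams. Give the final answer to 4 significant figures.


f_alpha = (C_beta - C0) / (C_beta - C_alpha)
f_alpha = (48.8 - 27.7) / (48.8 - 22.1) = 0.790262
m_alpha = f_alpha * m_total = 0.790262 * 2551 = 2016 g


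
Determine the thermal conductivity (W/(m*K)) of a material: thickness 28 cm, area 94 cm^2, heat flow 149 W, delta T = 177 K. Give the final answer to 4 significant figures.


k = Q*L / (A*dT)
L = 0.28 m, A = 9.4e-03 m^2
k = 149 * 0.28 / (9.4e-03 * 177)
k = 25.08 W/(m*K)


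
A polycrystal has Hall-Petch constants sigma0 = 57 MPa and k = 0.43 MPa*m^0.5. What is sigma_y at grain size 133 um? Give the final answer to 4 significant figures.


sigma_y = sigma0 + k / sqrt(d)
d = 133 um = 1.33e-04 m
sigma_y = 57 + 0.43 / sqrt(1.33e-04)
sigma_y = 94.29 MPa


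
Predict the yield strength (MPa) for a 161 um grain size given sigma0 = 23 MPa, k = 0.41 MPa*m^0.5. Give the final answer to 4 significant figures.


sigma_y = sigma0 + k / sqrt(d)
d = 161 um = 1.61e-04 m
sigma_y = 23 + 0.41 / sqrt(1.61e-04)
sigma_y = 55.31 MPa


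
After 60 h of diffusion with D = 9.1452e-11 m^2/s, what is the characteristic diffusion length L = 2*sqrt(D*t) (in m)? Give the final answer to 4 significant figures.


t = 60 hr = 216000 s
Diffusion length = 2*sqrt(D*t)
= 2*sqrt(9.1452e-11 * 216000)
= 8.889e-03 m


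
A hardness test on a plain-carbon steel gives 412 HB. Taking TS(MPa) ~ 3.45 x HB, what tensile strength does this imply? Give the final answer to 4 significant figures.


TS (MPa) = 3.45 * HB
TS = 3.45 * 412
TS = 1421 MPa


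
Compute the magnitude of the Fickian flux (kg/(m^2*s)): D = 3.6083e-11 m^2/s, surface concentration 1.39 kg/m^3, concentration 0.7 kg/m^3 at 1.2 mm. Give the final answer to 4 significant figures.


J = -D * (dC/dx) = D * (C1 - C2) / dx
J = 3.6083e-11 * (1.39 - 0.7) / 1.2e-03
J = 2.075e-08 kg/(m^2*s)


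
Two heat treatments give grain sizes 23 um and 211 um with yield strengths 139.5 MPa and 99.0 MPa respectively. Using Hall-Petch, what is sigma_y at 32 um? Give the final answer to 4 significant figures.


sigma_y = sigma0 + k / sqrt(d)
1/sqrt(d1) = 1/sqrt(2.3e-05) = 208.514;  1/sqrt(d2) = 68.8428
k = (sigma1 - sigma2) / (1/sqrt(d1) - 1/sqrt(d2)) = (139.5 - 99.0) / (208.514 - 68.8428) = 0.289966 MPa*m^0.5
sigma0 = sigma1 - k/sqrt(d1) = 139.5 - 0.289966*208.514 = 79.0379 MPa
sigma_y(d3) = 79.0379 + 0.289966 / sqrt(3.2e-05) = 130.3 MPa


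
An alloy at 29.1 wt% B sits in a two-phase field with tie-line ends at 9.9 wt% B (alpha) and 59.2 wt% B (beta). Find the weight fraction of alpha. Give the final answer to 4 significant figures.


f_alpha = (C_beta - C0) / (C_beta - C_alpha)
f_alpha = (59.2 - 29.1) / (59.2 - 9.9)
f_alpha = 0.6105


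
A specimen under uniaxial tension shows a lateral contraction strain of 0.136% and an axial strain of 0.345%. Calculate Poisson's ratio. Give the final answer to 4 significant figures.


nu = -epsilon_lat / epsilon_axial
Lateral strain is contraction (negative), so using magnitudes:
nu = 0.136 / 0.345
nu = 0.3942


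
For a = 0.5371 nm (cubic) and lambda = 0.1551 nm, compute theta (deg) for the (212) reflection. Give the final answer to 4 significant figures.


d = a / sqrt(h^2+k^2+l^2)
d = 0.5371 / sqrt(9) = 0.179033 nm
lambda = 2*d*sin(theta)  =>  sin(theta) = lambda / (2*d)
sin(theta) = 0.1551 / (2 * 0.179033) = 0.43316
theta = 25.67 deg


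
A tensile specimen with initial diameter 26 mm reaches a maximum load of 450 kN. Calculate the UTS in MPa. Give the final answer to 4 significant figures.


A0 = pi*(d/2)^2 = pi*(26/2)^2 = 530.929 mm^2
UTS = F_max / A0 = 450*1000 / 530.929
UTS = 847.6 MPa


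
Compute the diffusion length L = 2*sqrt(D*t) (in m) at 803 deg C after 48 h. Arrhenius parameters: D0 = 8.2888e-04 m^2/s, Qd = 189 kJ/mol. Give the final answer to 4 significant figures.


Step 1: D = D0 * exp(-Qd/(R*T))
T = 1076.15 K
D = 8.2888e-04 * exp(-189e3 / (8.314 * 1076.15)) = 5.55131e-13 m^2/s
Step 2: L = 2*sqrt(D*t)
t = 48 h = 172800 s
L = 2*sqrt(5.55131e-13 * 172800) = 6.194e-04 m


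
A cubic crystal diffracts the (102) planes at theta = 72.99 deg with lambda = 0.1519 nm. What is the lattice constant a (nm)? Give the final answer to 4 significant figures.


d = lambda / (2*sin(theta))
d = 0.1519 / (2*sin(72.99 deg))
d = 0.0794245 nm
a = d * sqrt(h^2+k^2+l^2) = 0.0794245 * sqrt(5)
a = 0.1776 nm


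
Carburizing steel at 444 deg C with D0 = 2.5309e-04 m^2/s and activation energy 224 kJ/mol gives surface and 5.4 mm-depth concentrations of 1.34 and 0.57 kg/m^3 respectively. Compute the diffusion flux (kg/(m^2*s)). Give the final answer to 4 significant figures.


Step 1: D = D0 * exp(-Qd/(R*T))
T = 444 + 273.15 = 717.15 K
D = 2.5309e-04 * exp(-224e3 / (8.314 * 717.15)) = 1.22272e-20 m^2/s
Step 2: J = D * (C1 - C2) / dx
J = 1.22272e-20 * (1.34 - 0.57) / 5.4e-03
J = 1.744e-18 kg/(m^2*s)


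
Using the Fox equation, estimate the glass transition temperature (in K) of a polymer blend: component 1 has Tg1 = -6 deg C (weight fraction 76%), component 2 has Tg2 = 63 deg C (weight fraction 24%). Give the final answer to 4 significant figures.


1/Tg = w1/Tg1 + w2/Tg2 (in Kelvin)
Tg1 = 267.15 K, Tg2 = 336.15 K
1/Tg = 0.76/267.15 + 0.24/336.15
Tg = 281 K


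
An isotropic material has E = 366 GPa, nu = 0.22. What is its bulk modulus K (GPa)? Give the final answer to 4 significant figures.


K = E / (3*(1-2*nu))
K = 366 / (3*(1-2*0.22))
K = 217.9 GPa


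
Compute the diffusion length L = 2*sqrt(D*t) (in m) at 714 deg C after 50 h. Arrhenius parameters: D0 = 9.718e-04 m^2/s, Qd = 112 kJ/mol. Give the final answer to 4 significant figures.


Step 1: D = D0 * exp(-Qd/(R*T))
T = 987.15 K
D = 9.718e-04 * exp(-112e3 / (8.314 * 987.15)) = 1.15061e-09 m^2/s
Step 2: L = 2*sqrt(D*t)
t = 50 h = 180000 s
L = 2*sqrt(1.15061e-09 * 180000) = 0.02878 m


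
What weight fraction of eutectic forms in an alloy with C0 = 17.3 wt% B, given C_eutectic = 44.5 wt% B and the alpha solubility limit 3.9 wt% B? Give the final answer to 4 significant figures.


f_primary = (C_e - C0) / (C_e - C_alpha_max)
f_primary = (44.5 - 17.3) / (44.5 - 3.9)
f_primary = 0.669951
f_eutectic = 1 - 0.669951 = 0.33


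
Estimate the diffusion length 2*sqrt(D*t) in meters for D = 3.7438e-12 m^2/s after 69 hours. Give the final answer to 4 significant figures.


t = 69 hr = 248400 s
Diffusion length = 2*sqrt(D*t)
= 2*sqrt(3.7438e-12 * 248400)
= 1.929e-03 m


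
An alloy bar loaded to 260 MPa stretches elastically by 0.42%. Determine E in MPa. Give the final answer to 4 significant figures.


E = sigma / epsilon
epsilon = 0.42% = 4.2e-03
E = 260 / 4.2e-03
E = 61900 MPa


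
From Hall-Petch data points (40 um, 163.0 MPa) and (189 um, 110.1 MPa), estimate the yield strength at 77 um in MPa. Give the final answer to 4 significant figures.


sigma_y = sigma0 + k / sqrt(d)
1/sqrt(d1) = 1/sqrt(4e-05) = 158.114;  1/sqrt(d2) = 72.7393
k = (sigma1 - sigma2) / (1/sqrt(d1) - 1/sqrt(d2)) = (163.0 - 110.1) / (158.114 - 72.7393) = 0.619622 MPa*m^0.5
sigma0 = sigma1 - k/sqrt(d1) = 163.0 - 0.619622*158.114 = 65.0291 MPa
sigma_y(d3) = 65.0291 + 0.619622 / sqrt(7.7e-05) = 135.6 MPa


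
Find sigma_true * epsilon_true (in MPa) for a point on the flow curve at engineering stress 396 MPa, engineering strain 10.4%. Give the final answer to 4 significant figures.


sigma_true = sigma_eng * (1 + epsilon_eng)
sigma_true = 396 * (1 + 0.104) = 437.184 MPa
epsilon_true = ln(1 + epsilon_eng)
epsilon_true = ln(1 + 0.104) = 0.0989399
sigma_true * epsilon_true = 437.184 * 0.0989399 = 43.25 MPa


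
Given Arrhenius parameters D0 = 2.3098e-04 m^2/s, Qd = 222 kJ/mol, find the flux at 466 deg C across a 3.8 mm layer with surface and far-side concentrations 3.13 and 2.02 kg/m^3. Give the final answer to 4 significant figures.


Step 1: D = D0 * exp(-Qd/(R*T))
T = 466 + 273.15 = 739.15 K
D = 2.3098e-04 * exp(-222e3 / (8.314 * 739.15)) = 4.72711e-20 m^2/s
Step 2: J = D * (C1 - C2) / dx
J = 4.72711e-20 * (3.13 - 2.02) / 3.8e-03
J = 1.381e-17 kg/(m^2*s)


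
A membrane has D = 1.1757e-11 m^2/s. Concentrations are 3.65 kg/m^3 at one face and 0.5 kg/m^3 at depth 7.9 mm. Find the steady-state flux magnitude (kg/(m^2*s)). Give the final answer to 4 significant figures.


J = -D * (dC/dx) = D * (C1 - C2) / dx
J = 1.1757e-11 * (3.65 - 0.5) / 7.9e-03
J = 4.688e-09 kg/(m^2*s)


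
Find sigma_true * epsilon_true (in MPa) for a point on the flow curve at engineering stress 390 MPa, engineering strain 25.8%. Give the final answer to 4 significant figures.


sigma_true = sigma_eng * (1 + epsilon_eng)
sigma_true = 390 * (1 + 0.258) = 490.62 MPa
epsilon_true = ln(1 + epsilon_eng)
epsilon_true = ln(1 + 0.258) = 0.229523
sigma_true * epsilon_true = 490.62 * 0.229523 = 112.6 MPa


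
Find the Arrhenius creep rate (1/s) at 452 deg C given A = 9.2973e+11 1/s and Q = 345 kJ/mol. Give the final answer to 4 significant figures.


rate = A * exp(-Q / (R*T))
T = 452 + 273.15 = 725.15 K
rate = 9.2973e+11 * exp(-345e3 / (8.314 * 725.15))
rate = 1.307e-13 1/s


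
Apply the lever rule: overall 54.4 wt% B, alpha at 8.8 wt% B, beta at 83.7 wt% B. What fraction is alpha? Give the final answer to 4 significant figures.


f_alpha = (C_beta - C0) / (C_beta - C_alpha)
f_alpha = (83.7 - 54.4) / (83.7 - 8.8)
f_alpha = 0.3912


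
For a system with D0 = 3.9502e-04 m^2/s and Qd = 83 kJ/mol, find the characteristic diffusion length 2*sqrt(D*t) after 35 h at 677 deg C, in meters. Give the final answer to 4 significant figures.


Step 1: D = D0 * exp(-Qd/(R*T))
T = 950.15 K
D = 3.9502e-04 * exp(-83e3 / (8.314 * 950.15)) = 1.08023e-08 m^2/s
Step 2: L = 2*sqrt(D*t)
t = 35 h = 126000 s
L = 2*sqrt(1.08023e-08 * 126000) = 0.07379 m


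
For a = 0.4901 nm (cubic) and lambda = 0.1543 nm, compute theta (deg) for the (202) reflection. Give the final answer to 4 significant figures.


d = a / sqrt(h^2+k^2+l^2)
d = 0.4901 / sqrt(8) = 0.173277 nm
lambda = 2*d*sin(theta)  =>  sin(theta) = lambda / (2*d)
sin(theta) = 0.1543 / (2 * 0.173277) = 0.445242
theta = 26.44 deg


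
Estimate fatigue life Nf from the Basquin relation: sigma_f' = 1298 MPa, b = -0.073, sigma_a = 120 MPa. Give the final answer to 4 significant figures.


sigma_a = sigma_f' * (2*Nf)^b
2*Nf = (sigma_a / sigma_f')^(1/b)
2*Nf = (120 / 1298)^(1/-0.073)
2*Nf = 1.46441e+14
Nf = 7.322e+13 cycles


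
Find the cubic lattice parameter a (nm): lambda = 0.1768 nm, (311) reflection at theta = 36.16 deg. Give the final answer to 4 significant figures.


d = lambda / (2*sin(theta))
d = 0.1768 / (2*sin(36.16 deg))
d = 0.14982 nm
a = d * sqrt(h^2+k^2+l^2) = 0.14982 * sqrt(11)
a = 0.4969 nm


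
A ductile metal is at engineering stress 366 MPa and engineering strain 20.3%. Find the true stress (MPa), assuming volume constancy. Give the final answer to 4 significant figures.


sigma_true = sigma_eng * (1 + epsilon_eng)
sigma_true = 366 * (1 + 0.203)
sigma_true = 440.3 MPa


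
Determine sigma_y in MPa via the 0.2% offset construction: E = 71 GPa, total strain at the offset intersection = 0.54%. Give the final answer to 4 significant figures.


Offset strain = 0.002
Elastic strain at yield = total_strain - offset = 5.4e-03 - 0.002 = 3.4e-03
sigma_y = E * elastic_strain = 71000 * 3.4e-03
sigma_y = 241.4 MPa


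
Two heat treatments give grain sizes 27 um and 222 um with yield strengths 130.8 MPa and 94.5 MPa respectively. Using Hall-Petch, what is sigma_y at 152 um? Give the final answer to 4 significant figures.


sigma_y = sigma0 + k / sqrt(d)
1/sqrt(d1) = 1/sqrt(2.7e-05) = 192.45;  1/sqrt(d2) = 67.1156
k = (sigma1 - sigma2) / (1/sqrt(d1) - 1/sqrt(d2)) = (130.8 - 94.5) / (192.45 - 67.1156) = 0.289625 MPa*m^0.5
sigma0 = sigma1 - k/sqrt(d1) = 130.8 - 0.289625*192.45 = 75.0616 MPa
sigma_y(d3) = 75.0616 + 0.289625 / sqrt(1.52e-04) = 98.55 MPa


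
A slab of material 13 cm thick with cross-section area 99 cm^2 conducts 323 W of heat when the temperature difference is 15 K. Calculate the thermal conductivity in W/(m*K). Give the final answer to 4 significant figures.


k = Q*L / (A*dT)
L = 0.13 m, A = 9.9e-03 m^2
k = 323 * 0.13 / (9.9e-03 * 15)
k = 282.8 W/(m*K)


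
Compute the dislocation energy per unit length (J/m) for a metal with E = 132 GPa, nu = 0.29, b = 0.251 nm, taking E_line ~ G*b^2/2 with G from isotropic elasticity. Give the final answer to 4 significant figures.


Step 1: G = E / (2*(1+nu))
G = 132 / (2*(1+0.29)) = 51.1628 GPa = 5.11628e+10 Pa
Step 2: E_line = G*b^2/2
b = 0.251 nm = 2.51e-10 m
E_line = 0.5 * 5.11628e+10 * (2.51e-10)^2 = 1.612e-09 J/m


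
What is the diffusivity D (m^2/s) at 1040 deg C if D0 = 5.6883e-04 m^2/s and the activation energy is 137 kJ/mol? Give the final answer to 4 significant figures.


D = D0 * exp(-Qd / (R*T))
T = 1313.15 K
D = 5.6883e-04 * exp(-137e3 / (8.314 * 1313.15))
D = 2.019e-09 m^2/s


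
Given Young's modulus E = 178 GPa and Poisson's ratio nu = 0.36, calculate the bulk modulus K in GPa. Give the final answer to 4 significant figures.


K = E / (3*(1-2*nu))
K = 178 / (3*(1-2*0.36))
K = 211.9 GPa


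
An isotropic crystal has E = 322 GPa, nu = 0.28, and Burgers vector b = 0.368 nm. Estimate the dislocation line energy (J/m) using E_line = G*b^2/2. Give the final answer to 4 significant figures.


Step 1: G = E / (2*(1+nu))
G = 322 / (2*(1+0.28)) = 125.781 GPa = 1.25781e+11 Pa
Step 2: E_line = G*b^2/2
b = 0.368 nm = 3.68e-10 m
E_line = 0.5 * 1.25781e+11 * (3.68e-10)^2 = 8.517e-09 J/m


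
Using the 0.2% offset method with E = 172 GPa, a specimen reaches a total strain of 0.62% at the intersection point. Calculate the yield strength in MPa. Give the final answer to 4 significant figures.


Offset strain = 0.002
Elastic strain at yield = total_strain - offset = 6.2e-03 - 0.002 = 4.2e-03
sigma_y = E * elastic_strain = 172000 * 4.2e-03
sigma_y = 722.4 MPa


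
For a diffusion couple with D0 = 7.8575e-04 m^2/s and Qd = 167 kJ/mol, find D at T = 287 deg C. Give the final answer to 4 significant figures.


D = D0 * exp(-Qd / (R*T))
T = 560.15 K
D = 7.8575e-04 * exp(-167e3 / (8.314 * 560.15))
D = 2.098e-19 m^2/s


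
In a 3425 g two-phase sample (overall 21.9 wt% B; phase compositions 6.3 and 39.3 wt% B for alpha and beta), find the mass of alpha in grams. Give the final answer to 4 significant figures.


f_alpha = (C_beta - C0) / (C_beta - C_alpha)
f_alpha = (39.3 - 21.9) / (39.3 - 6.3) = 0.527273
m_alpha = f_alpha * m_total = 0.527273 * 3425 = 1806 g


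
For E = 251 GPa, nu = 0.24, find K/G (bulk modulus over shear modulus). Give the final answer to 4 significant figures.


G = E / (2*(1+nu))
G = 251 / (2*(1+0.24)) = 101.21 GPa
K = E / (3*(1-2*nu))
K = 251 / (3*(1-2*0.24)) = 160.897 GPa
K/G = 160.897 / 101.21 = 1.59


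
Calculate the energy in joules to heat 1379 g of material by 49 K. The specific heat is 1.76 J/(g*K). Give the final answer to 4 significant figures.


Q = m * cp * dT
Q = 1379 * 1.76 * 49
Q = 118900 J


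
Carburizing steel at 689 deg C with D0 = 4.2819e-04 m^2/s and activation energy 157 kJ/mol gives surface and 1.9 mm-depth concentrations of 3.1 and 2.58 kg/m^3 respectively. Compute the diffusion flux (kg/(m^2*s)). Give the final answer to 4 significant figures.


Step 1: D = D0 * exp(-Qd/(R*T))
T = 689 + 273.15 = 962.15 K
D = 4.2819e-04 * exp(-157e3 / (8.314 * 962.15)) = 1.28197e-12 m^2/s
Step 2: J = D * (C1 - C2) / dx
J = 1.28197e-12 * (3.1 - 2.58) / 1.9e-03
J = 3.509e-10 kg/(m^2*s)


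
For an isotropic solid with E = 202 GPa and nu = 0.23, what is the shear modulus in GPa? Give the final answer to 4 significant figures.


G = E / (2*(1+nu))
G = 202 / (2*(1+0.23))
G = 82.11 GPa


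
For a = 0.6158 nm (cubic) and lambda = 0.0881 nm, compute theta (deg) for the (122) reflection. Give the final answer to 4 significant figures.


d = a / sqrt(h^2+k^2+l^2)
d = 0.6158 / sqrt(9) = 0.205267 nm
lambda = 2*d*sin(theta)  =>  sin(theta) = lambda / (2*d)
sin(theta) = 0.0881 / (2 * 0.205267) = 0.214599
theta = 12.39 deg


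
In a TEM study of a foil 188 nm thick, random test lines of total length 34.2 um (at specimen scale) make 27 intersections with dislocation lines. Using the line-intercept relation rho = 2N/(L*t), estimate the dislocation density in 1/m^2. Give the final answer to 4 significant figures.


rho = 2N / (L * t)
L = 34.2 um = 3.42e-05 m, t = 188 nm = 1.88e-07 m
rho = 2 * 27 / (3.42e-05 * 1.88e-07)
rho = 8.399e+12 1/m^2


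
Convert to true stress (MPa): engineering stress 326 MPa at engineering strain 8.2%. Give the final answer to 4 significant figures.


sigma_true = sigma_eng * (1 + epsilon_eng)
sigma_true = 326 * (1 + 0.082)
sigma_true = 352.7 MPa


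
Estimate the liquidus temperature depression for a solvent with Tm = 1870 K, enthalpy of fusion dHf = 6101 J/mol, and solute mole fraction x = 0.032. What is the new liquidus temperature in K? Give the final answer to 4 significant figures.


dT = R*Tm^2*x / dHf
dT = 8.314 * 1870^2 * 0.032 / 6101
dT = 152.49 K
T_new = 1870 - 152.49 = 1718 K


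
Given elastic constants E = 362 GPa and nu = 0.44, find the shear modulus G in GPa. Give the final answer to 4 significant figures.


G = E / (2*(1+nu))
G = 362 / (2*(1+0.44))
G = 125.7 GPa


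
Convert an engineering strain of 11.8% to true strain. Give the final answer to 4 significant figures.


epsilon_true = ln(1 + epsilon_eng)
epsilon_true = ln(1 + 0.118)
epsilon_true = 0.1115


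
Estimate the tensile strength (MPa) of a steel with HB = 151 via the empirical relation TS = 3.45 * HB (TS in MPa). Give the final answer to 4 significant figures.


TS (MPa) = 3.45 * HB
TS = 3.45 * 151
TS = 521 MPa


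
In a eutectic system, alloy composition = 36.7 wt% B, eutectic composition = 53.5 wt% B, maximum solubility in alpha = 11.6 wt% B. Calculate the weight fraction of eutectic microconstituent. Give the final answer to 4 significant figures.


f_primary = (C_e - C0) / (C_e - C_alpha_max)
f_primary = (53.5 - 36.7) / (53.5 - 11.6)
f_primary = 0.400955
f_eutectic = 1 - 0.400955 = 0.599


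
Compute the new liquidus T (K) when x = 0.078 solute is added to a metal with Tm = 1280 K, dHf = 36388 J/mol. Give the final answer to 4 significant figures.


dT = R*Tm^2*x / dHf
dT = 8.314 * 1280^2 * 0.078 / 36388
dT = 29.1989 K
T_new = 1280 - 29.1989 = 1251 K


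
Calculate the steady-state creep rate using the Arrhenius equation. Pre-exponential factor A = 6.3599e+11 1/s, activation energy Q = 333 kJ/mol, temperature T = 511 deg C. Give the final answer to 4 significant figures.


rate = A * exp(-Q / (R*T))
T = 511 + 273.15 = 784.15 K
rate = 6.3599e+11 * exp(-333e3 / (8.314 * 784.15))
rate = 4.173e-11 1/s


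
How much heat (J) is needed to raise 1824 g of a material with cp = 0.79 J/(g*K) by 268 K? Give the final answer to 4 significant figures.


Q = m * cp * dT
Q = 1824 * 0.79 * 268
Q = 386200 J


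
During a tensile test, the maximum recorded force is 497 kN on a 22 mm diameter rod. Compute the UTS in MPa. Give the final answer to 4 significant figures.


A0 = pi*(d/2)^2 = pi*(22/2)^2 = 380.133 mm^2
UTS = F_max / A0 = 497*1000 / 380.133
UTS = 1307 MPa


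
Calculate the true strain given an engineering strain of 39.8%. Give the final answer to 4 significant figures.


epsilon_true = ln(1 + epsilon_eng)
epsilon_true = ln(1 + 0.398)
epsilon_true = 0.335


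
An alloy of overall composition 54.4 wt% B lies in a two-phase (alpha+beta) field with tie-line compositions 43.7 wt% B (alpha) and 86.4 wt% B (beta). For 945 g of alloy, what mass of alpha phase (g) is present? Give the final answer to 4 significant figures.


f_alpha = (C_beta - C0) / (C_beta - C_alpha)
f_alpha = (86.4 - 54.4) / (86.4 - 43.7) = 0.749415
m_alpha = f_alpha * m_total = 0.749415 * 945 = 708.2 g
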